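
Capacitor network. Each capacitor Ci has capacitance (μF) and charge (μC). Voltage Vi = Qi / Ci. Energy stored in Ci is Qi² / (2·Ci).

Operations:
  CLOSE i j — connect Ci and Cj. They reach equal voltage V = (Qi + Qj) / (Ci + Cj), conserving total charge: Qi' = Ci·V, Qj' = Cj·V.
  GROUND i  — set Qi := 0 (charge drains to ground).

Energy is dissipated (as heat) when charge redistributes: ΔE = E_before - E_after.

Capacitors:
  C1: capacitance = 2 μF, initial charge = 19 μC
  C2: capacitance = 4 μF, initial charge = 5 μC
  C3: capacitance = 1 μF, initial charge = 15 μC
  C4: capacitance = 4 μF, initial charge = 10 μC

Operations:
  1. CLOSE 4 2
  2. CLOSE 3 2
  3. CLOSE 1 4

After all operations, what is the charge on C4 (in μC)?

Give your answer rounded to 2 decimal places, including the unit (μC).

Answer: 17.67 μC

Derivation:
Initial: C1(2μF, Q=19μC, V=9.50V), C2(4μF, Q=5μC, V=1.25V), C3(1μF, Q=15μC, V=15.00V), C4(4μF, Q=10μC, V=2.50V)
Op 1: CLOSE 4-2: Q_total=15.00, C_total=8.00, V=1.88; Q4=7.50, Q2=7.50; dissipated=1.562
Op 2: CLOSE 3-2: Q_total=22.50, C_total=5.00, V=4.50; Q3=4.50, Q2=18.00; dissipated=68.906
Op 3: CLOSE 1-4: Q_total=26.50, C_total=6.00, V=4.42; Q1=8.83, Q4=17.67; dissipated=38.760
Final charges: Q1=8.83, Q2=18.00, Q3=4.50, Q4=17.67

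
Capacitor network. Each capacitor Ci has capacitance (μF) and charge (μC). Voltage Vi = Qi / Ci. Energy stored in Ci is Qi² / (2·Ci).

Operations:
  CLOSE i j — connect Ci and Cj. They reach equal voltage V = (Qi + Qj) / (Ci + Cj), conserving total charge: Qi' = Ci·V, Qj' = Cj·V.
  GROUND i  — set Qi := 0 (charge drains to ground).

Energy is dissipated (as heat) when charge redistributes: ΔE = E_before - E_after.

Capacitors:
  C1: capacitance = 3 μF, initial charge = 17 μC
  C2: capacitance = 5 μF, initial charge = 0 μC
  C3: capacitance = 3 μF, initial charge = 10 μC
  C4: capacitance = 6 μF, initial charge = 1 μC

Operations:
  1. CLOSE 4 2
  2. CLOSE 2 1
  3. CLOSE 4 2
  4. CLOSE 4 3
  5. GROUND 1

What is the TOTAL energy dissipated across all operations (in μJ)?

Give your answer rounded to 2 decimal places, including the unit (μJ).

Answer: 47.54 μJ

Derivation:
Initial: C1(3μF, Q=17μC, V=5.67V), C2(5μF, Q=0μC, V=0.00V), C3(3μF, Q=10μC, V=3.33V), C4(6μF, Q=1μC, V=0.17V)
Op 1: CLOSE 4-2: Q_total=1.00, C_total=11.00, V=0.09; Q4=0.55, Q2=0.45; dissipated=0.038
Op 2: CLOSE 2-1: Q_total=17.45, C_total=8.00, V=2.18; Q2=10.91, Q1=6.55; dissipated=29.146
Op 3: CLOSE 4-2: Q_total=11.45, C_total=11.00, V=1.04; Q4=6.25, Q2=5.21; dissipated=5.962
Op 4: CLOSE 4-3: Q_total=16.25, C_total=9.00, V=1.81; Q4=10.83, Q3=5.42; dissipated=5.253
Op 5: GROUND 1: Q1=0; energy lost=7.140
Total dissipated: 47.539 μJ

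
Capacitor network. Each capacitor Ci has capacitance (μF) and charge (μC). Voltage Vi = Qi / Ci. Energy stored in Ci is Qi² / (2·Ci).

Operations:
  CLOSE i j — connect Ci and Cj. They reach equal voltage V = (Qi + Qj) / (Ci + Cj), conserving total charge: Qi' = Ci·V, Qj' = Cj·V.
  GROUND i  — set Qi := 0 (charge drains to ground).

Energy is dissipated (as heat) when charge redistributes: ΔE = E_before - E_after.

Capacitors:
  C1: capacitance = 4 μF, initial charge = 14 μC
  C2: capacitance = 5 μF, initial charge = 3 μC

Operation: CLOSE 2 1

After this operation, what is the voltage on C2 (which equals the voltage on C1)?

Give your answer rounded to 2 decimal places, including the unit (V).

Answer: 1.89 V

Derivation:
Initial: C1(4μF, Q=14μC, V=3.50V), C2(5μF, Q=3μC, V=0.60V)
Op 1: CLOSE 2-1: Q_total=17.00, C_total=9.00, V=1.89; Q2=9.44, Q1=7.56; dissipated=9.344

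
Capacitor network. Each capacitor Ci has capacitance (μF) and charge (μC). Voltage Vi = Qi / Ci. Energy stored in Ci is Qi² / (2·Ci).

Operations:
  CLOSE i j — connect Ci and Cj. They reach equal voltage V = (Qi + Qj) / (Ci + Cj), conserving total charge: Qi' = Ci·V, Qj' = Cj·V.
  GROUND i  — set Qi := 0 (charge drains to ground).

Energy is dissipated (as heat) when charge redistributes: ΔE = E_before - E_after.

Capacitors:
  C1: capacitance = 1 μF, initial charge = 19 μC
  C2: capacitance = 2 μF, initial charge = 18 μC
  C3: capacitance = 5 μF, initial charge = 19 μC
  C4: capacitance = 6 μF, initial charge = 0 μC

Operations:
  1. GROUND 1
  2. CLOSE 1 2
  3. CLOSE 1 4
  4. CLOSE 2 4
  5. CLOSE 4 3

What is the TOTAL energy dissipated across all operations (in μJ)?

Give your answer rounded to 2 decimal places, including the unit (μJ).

Initial: C1(1μF, Q=19μC, V=19.00V), C2(2μF, Q=18μC, V=9.00V), C3(5μF, Q=19μC, V=3.80V), C4(6μF, Q=0μC, V=0.00V)
Op 1: GROUND 1: Q1=0; energy lost=180.500
Op 2: CLOSE 1-2: Q_total=18.00, C_total=3.00, V=6.00; Q1=6.00, Q2=12.00; dissipated=27.000
Op 3: CLOSE 1-4: Q_total=6.00, C_total=7.00, V=0.86; Q1=0.86, Q4=5.14; dissipated=15.429
Op 4: CLOSE 2-4: Q_total=17.14, C_total=8.00, V=2.14; Q2=4.29, Q4=12.86; dissipated=19.837
Op 5: CLOSE 4-3: Q_total=31.86, C_total=11.00, V=2.90; Q4=17.38, Q3=14.48; dissipated=3.745
Total dissipated: 246.510 μJ

Answer: 246.51 μJ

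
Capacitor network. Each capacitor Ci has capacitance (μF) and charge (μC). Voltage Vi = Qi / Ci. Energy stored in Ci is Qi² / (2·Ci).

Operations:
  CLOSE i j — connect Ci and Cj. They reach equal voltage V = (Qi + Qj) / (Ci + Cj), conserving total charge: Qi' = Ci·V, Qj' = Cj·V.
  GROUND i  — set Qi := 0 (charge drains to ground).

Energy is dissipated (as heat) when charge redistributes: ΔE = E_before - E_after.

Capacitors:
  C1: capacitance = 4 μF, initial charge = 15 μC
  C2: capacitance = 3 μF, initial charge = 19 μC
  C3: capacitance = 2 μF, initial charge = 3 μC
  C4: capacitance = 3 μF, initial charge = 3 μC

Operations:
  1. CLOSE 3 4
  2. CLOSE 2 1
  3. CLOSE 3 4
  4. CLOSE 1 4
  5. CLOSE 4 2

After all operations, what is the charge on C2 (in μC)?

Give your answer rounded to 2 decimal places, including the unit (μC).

Initial: C1(4μF, Q=15μC, V=3.75V), C2(3μF, Q=19μC, V=6.33V), C3(2μF, Q=3μC, V=1.50V), C4(3μF, Q=3μC, V=1.00V)
Op 1: CLOSE 3-4: Q_total=6.00, C_total=5.00, V=1.20; Q3=2.40, Q4=3.60; dissipated=0.150
Op 2: CLOSE 2-1: Q_total=34.00, C_total=7.00, V=4.86; Q2=14.57, Q1=19.43; dissipated=5.720
Op 3: CLOSE 3-4: Q_total=6.00, C_total=5.00, V=1.20; Q3=2.40, Q4=3.60; dissipated=0.000
Op 4: CLOSE 1-4: Q_total=23.03, C_total=7.00, V=3.29; Q1=13.16, Q4=9.87; dissipated=11.464
Op 5: CLOSE 4-2: Q_total=24.44, C_total=6.00, V=4.07; Q4=12.22, Q2=12.22; dissipated=1.842
Final charges: Q1=13.16, Q2=12.22, Q3=2.40, Q4=12.22

Answer: 12.22 μC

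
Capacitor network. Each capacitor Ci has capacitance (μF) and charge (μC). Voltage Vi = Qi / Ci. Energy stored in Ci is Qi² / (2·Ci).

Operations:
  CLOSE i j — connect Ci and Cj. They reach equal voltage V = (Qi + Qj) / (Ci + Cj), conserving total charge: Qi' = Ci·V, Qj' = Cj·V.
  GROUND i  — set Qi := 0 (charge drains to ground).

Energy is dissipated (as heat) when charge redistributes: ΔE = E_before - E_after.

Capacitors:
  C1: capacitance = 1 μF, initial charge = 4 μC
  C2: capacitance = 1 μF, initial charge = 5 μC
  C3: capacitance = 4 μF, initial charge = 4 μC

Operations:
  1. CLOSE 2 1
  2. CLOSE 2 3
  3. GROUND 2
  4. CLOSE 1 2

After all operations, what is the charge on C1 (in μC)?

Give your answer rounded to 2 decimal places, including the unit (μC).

Initial: C1(1μF, Q=4μC, V=4.00V), C2(1μF, Q=5μC, V=5.00V), C3(4μF, Q=4μC, V=1.00V)
Op 1: CLOSE 2-1: Q_total=9.00, C_total=2.00, V=4.50; Q2=4.50, Q1=4.50; dissipated=0.250
Op 2: CLOSE 2-3: Q_total=8.50, C_total=5.00, V=1.70; Q2=1.70, Q3=6.80; dissipated=4.900
Op 3: GROUND 2: Q2=0; energy lost=1.445
Op 4: CLOSE 1-2: Q_total=4.50, C_total=2.00, V=2.25; Q1=2.25, Q2=2.25; dissipated=5.062
Final charges: Q1=2.25, Q2=2.25, Q3=6.80

Answer: 2.25 μC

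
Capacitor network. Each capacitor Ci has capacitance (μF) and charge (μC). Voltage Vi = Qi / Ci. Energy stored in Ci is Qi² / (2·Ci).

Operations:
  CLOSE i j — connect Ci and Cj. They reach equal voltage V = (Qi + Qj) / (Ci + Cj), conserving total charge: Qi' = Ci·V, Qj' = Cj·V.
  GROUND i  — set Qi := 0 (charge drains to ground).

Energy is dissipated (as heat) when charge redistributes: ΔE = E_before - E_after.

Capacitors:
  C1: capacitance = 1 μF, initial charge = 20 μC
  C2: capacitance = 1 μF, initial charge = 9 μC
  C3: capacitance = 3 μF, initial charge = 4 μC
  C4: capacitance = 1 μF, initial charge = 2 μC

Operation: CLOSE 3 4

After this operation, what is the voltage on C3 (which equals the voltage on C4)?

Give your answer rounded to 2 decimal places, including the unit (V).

Initial: C1(1μF, Q=20μC, V=20.00V), C2(1μF, Q=9μC, V=9.00V), C3(3μF, Q=4μC, V=1.33V), C4(1μF, Q=2μC, V=2.00V)
Op 1: CLOSE 3-4: Q_total=6.00, C_total=4.00, V=1.50; Q3=4.50, Q4=1.50; dissipated=0.167

Answer: 1.50 V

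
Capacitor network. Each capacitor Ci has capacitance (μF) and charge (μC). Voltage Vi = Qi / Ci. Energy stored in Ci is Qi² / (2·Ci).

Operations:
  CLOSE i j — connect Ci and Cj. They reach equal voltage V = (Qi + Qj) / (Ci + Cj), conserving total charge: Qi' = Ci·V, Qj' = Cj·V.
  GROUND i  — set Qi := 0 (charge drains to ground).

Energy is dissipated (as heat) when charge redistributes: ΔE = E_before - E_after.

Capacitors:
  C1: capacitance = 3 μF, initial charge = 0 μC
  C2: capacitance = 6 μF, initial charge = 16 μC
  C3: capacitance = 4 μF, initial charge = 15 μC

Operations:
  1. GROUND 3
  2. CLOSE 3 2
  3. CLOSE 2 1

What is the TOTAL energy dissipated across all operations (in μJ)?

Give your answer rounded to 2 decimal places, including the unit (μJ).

Initial: C1(3μF, Q=0μC, V=0.00V), C2(6μF, Q=16μC, V=2.67V), C3(4μF, Q=15μC, V=3.75V)
Op 1: GROUND 3: Q3=0; energy lost=28.125
Op 2: CLOSE 3-2: Q_total=16.00, C_total=10.00, V=1.60; Q3=6.40, Q2=9.60; dissipated=8.533
Op 3: CLOSE 2-1: Q_total=9.60, C_total=9.00, V=1.07; Q2=6.40, Q1=3.20; dissipated=2.560
Total dissipated: 39.218 μJ

Answer: 39.22 μJ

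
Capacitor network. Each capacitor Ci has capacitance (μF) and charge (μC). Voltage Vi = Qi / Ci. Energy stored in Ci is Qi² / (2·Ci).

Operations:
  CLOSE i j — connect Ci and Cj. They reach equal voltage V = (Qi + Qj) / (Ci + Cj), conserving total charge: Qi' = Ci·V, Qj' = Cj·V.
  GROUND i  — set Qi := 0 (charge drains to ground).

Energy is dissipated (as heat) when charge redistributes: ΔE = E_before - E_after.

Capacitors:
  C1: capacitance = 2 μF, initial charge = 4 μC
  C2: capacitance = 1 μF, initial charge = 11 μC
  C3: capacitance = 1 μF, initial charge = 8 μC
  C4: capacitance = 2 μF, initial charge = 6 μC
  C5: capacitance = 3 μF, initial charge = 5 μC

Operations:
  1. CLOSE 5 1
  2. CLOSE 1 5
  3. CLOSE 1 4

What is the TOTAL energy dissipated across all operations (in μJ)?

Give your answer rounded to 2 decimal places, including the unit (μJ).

Initial: C1(2μF, Q=4μC, V=2.00V), C2(1μF, Q=11μC, V=11.00V), C3(1μF, Q=8μC, V=8.00V), C4(2μF, Q=6μC, V=3.00V), C5(3μF, Q=5μC, V=1.67V)
Op 1: CLOSE 5-1: Q_total=9.00, C_total=5.00, V=1.80; Q5=5.40, Q1=3.60; dissipated=0.067
Op 2: CLOSE 1-5: Q_total=9.00, C_total=5.00, V=1.80; Q1=3.60, Q5=5.40; dissipated=0.000
Op 3: CLOSE 1-4: Q_total=9.60, C_total=4.00, V=2.40; Q1=4.80, Q4=4.80; dissipated=0.720
Total dissipated: 0.787 μJ

Answer: 0.79 μJ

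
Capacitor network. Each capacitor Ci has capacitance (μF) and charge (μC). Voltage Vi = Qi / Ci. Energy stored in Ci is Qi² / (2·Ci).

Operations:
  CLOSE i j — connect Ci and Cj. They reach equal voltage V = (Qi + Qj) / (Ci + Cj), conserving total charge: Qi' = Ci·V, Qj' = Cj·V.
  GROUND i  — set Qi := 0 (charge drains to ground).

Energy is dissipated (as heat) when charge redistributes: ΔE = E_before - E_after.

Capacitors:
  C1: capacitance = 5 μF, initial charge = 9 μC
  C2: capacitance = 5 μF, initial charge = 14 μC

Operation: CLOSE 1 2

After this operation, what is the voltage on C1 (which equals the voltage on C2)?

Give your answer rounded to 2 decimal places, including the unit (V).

Initial: C1(5μF, Q=9μC, V=1.80V), C2(5μF, Q=14μC, V=2.80V)
Op 1: CLOSE 1-2: Q_total=23.00, C_total=10.00, V=2.30; Q1=11.50, Q2=11.50; dissipated=1.250

Answer: 2.30 V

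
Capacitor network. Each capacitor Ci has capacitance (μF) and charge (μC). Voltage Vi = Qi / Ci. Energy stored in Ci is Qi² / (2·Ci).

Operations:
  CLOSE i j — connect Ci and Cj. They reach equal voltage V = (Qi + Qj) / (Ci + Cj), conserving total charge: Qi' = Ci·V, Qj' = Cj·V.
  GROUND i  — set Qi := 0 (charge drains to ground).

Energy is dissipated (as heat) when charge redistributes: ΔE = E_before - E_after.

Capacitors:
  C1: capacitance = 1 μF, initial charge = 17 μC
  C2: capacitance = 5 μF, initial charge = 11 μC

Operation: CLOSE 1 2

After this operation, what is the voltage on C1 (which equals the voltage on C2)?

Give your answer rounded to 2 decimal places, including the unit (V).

Initial: C1(1μF, Q=17μC, V=17.00V), C2(5μF, Q=11μC, V=2.20V)
Op 1: CLOSE 1-2: Q_total=28.00, C_total=6.00, V=4.67; Q1=4.67, Q2=23.33; dissipated=91.267

Answer: 4.67 V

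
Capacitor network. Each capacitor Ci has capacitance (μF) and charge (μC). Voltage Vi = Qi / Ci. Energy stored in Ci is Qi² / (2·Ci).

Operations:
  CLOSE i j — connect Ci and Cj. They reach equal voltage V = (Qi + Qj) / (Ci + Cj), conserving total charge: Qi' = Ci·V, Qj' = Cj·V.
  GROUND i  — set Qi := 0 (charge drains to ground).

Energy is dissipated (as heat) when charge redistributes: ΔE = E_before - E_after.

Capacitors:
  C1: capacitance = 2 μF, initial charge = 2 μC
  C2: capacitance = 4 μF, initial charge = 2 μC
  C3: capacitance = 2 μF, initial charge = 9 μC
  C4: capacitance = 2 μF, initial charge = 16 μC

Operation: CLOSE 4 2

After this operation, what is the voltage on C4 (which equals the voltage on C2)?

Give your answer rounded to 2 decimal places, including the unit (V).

Initial: C1(2μF, Q=2μC, V=1.00V), C2(4μF, Q=2μC, V=0.50V), C3(2μF, Q=9μC, V=4.50V), C4(2μF, Q=16μC, V=8.00V)
Op 1: CLOSE 4-2: Q_total=18.00, C_total=6.00, V=3.00; Q4=6.00, Q2=12.00; dissipated=37.500

Answer: 3.00 V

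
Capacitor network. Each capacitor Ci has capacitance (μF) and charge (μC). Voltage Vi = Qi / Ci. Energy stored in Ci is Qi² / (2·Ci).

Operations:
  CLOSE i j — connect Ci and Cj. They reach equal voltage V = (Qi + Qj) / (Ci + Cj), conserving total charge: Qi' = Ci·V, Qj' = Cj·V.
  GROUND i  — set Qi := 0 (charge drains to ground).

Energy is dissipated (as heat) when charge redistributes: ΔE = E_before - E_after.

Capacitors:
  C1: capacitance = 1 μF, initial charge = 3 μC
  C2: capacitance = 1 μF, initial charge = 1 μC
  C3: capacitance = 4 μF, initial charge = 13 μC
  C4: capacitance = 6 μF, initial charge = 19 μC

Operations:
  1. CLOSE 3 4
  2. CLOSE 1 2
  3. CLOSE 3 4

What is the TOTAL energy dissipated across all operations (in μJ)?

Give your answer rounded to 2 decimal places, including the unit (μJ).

Initial: C1(1μF, Q=3μC, V=3.00V), C2(1μF, Q=1μC, V=1.00V), C3(4μF, Q=13μC, V=3.25V), C4(6μF, Q=19μC, V=3.17V)
Op 1: CLOSE 3-4: Q_total=32.00, C_total=10.00, V=3.20; Q3=12.80, Q4=19.20; dissipated=0.008
Op 2: CLOSE 1-2: Q_total=4.00, C_total=2.00, V=2.00; Q1=2.00, Q2=2.00; dissipated=1.000
Op 3: CLOSE 3-4: Q_total=32.00, C_total=10.00, V=3.20; Q3=12.80, Q4=19.20; dissipated=0.000
Total dissipated: 1.008 μJ

Answer: 1.01 μJ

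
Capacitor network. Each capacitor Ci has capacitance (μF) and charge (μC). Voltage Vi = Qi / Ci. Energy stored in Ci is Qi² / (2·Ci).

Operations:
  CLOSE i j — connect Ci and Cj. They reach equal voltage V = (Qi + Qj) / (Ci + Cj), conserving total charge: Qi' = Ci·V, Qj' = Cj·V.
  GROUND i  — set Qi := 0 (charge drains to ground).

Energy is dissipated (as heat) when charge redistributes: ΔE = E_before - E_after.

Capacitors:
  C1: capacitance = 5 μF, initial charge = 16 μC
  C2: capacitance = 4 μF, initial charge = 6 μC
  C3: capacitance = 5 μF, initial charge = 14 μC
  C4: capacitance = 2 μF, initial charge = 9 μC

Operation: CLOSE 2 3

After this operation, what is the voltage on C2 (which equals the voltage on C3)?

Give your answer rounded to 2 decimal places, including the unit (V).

Initial: C1(5μF, Q=16μC, V=3.20V), C2(4μF, Q=6μC, V=1.50V), C3(5μF, Q=14μC, V=2.80V), C4(2μF, Q=9μC, V=4.50V)
Op 1: CLOSE 2-3: Q_total=20.00, C_total=9.00, V=2.22; Q2=8.89, Q3=11.11; dissipated=1.878

Answer: 2.22 V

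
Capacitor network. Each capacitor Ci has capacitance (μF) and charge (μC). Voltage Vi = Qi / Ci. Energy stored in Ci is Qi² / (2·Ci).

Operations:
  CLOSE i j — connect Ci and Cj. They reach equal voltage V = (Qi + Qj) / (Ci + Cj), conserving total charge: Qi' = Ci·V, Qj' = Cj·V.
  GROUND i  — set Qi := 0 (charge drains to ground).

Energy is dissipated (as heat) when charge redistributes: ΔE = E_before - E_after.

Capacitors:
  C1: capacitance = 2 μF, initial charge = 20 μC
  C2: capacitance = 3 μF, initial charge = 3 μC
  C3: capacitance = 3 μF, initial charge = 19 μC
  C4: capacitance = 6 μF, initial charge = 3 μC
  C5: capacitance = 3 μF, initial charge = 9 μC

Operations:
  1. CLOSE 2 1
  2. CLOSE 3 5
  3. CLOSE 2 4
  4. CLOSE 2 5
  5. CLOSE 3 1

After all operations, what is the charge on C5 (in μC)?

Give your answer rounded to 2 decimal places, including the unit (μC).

Initial: C1(2μF, Q=20μC, V=10.00V), C2(3μF, Q=3μC, V=1.00V), C3(3μF, Q=19μC, V=6.33V), C4(6μF, Q=3μC, V=0.50V), C5(3μF, Q=9μC, V=3.00V)
Op 1: CLOSE 2-1: Q_total=23.00, C_total=5.00, V=4.60; Q2=13.80, Q1=9.20; dissipated=48.600
Op 2: CLOSE 3-5: Q_total=28.00, C_total=6.00, V=4.67; Q3=14.00, Q5=14.00; dissipated=8.333
Op 3: CLOSE 2-4: Q_total=16.80, C_total=9.00, V=1.87; Q2=5.60, Q4=11.20; dissipated=16.810
Op 4: CLOSE 2-5: Q_total=19.60, C_total=6.00, V=3.27; Q2=9.80, Q5=9.80; dissipated=5.880
Op 5: CLOSE 3-1: Q_total=23.20, C_total=5.00, V=4.64; Q3=13.92, Q1=9.28; dissipated=0.003
Final charges: Q1=9.28, Q2=9.80, Q3=13.92, Q4=11.20, Q5=9.80

Answer: 9.80 μC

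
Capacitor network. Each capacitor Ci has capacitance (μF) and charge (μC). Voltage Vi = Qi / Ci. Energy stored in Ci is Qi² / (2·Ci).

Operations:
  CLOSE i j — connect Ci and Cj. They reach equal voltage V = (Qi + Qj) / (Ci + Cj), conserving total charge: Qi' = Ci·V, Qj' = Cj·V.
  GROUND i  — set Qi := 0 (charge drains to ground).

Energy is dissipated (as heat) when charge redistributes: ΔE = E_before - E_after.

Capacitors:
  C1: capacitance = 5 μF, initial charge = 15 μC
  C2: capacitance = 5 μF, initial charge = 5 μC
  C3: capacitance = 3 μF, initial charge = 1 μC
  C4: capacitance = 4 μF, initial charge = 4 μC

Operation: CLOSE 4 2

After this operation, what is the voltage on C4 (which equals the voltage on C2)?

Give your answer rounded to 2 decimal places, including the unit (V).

Answer: 1.00 V

Derivation:
Initial: C1(5μF, Q=15μC, V=3.00V), C2(5μF, Q=5μC, V=1.00V), C3(3μF, Q=1μC, V=0.33V), C4(4μF, Q=4μC, V=1.00V)
Op 1: CLOSE 4-2: Q_total=9.00, C_total=9.00, V=1.00; Q4=4.00, Q2=5.00; dissipated=0.000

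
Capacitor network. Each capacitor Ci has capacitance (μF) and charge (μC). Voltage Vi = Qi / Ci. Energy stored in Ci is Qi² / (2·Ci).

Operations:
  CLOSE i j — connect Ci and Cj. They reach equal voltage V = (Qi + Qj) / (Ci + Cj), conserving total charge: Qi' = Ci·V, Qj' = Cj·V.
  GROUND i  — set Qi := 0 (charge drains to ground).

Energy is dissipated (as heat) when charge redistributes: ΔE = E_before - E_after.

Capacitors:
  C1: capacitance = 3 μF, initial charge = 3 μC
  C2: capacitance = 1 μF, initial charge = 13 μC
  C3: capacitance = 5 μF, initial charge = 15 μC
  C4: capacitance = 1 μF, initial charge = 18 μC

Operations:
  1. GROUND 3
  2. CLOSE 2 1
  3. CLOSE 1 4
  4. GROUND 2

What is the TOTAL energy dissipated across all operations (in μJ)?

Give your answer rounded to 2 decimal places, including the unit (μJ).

Answer: 158.00 μJ

Derivation:
Initial: C1(3μF, Q=3μC, V=1.00V), C2(1μF, Q=13μC, V=13.00V), C3(5μF, Q=15μC, V=3.00V), C4(1μF, Q=18μC, V=18.00V)
Op 1: GROUND 3: Q3=0; energy lost=22.500
Op 2: CLOSE 2-1: Q_total=16.00, C_total=4.00, V=4.00; Q2=4.00, Q1=12.00; dissipated=54.000
Op 3: CLOSE 1-4: Q_total=30.00, C_total=4.00, V=7.50; Q1=22.50, Q4=7.50; dissipated=73.500
Op 4: GROUND 2: Q2=0; energy lost=8.000
Total dissipated: 158.000 μJ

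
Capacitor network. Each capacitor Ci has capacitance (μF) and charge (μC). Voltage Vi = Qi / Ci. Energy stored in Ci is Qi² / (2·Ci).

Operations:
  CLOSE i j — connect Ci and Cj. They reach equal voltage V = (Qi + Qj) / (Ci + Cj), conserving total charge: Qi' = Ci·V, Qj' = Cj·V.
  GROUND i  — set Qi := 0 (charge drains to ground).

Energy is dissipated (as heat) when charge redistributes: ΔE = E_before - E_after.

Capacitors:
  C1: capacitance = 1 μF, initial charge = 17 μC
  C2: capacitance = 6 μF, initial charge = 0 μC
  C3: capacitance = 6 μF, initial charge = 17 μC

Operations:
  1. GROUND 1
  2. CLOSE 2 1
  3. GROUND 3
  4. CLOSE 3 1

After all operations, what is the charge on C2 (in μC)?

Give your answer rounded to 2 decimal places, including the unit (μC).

Initial: C1(1μF, Q=17μC, V=17.00V), C2(6μF, Q=0μC, V=0.00V), C3(6μF, Q=17μC, V=2.83V)
Op 1: GROUND 1: Q1=0; energy lost=144.500
Op 2: CLOSE 2-1: Q_total=0.00, C_total=7.00, V=0.00; Q2=0.00, Q1=0.00; dissipated=0.000
Op 3: GROUND 3: Q3=0; energy lost=24.083
Op 4: CLOSE 3-1: Q_total=0.00, C_total=7.00, V=0.00; Q3=0.00, Q1=0.00; dissipated=0.000
Final charges: Q1=0.00, Q2=0.00, Q3=0.00

Answer: 0.00 μC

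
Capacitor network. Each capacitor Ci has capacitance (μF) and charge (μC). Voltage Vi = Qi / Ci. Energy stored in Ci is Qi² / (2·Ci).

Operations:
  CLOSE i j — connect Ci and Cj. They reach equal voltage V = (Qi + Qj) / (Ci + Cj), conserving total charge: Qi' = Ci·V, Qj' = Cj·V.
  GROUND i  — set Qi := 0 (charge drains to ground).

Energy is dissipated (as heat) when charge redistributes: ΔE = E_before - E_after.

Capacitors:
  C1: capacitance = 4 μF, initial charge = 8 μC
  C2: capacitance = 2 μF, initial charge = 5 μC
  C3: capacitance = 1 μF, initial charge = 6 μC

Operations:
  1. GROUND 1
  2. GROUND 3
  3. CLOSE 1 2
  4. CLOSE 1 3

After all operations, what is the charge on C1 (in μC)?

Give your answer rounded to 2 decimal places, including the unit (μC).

Answer: 2.67 μC

Derivation:
Initial: C1(4μF, Q=8μC, V=2.00V), C2(2μF, Q=5μC, V=2.50V), C3(1μF, Q=6μC, V=6.00V)
Op 1: GROUND 1: Q1=0; energy lost=8.000
Op 2: GROUND 3: Q3=0; energy lost=18.000
Op 3: CLOSE 1-2: Q_total=5.00, C_total=6.00, V=0.83; Q1=3.33, Q2=1.67; dissipated=4.167
Op 4: CLOSE 1-3: Q_total=3.33, C_total=5.00, V=0.67; Q1=2.67, Q3=0.67; dissipated=0.278
Final charges: Q1=2.67, Q2=1.67, Q3=0.67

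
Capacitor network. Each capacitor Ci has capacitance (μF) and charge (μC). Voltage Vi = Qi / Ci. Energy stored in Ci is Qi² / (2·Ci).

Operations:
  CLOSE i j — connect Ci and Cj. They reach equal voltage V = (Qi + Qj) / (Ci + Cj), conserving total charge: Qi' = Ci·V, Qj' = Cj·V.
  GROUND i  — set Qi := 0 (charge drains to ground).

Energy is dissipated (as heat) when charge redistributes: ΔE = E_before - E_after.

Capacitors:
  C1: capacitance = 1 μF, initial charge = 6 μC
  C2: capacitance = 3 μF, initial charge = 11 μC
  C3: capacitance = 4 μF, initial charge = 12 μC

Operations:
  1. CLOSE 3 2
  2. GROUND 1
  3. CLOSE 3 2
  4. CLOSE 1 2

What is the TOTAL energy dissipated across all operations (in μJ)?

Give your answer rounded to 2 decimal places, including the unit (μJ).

Initial: C1(1μF, Q=6μC, V=6.00V), C2(3μF, Q=11μC, V=3.67V), C3(4μF, Q=12μC, V=3.00V)
Op 1: CLOSE 3-2: Q_total=23.00, C_total=7.00, V=3.29; Q3=13.14, Q2=9.86; dissipated=0.381
Op 2: GROUND 1: Q1=0; energy lost=18.000
Op 3: CLOSE 3-2: Q_total=23.00, C_total=7.00, V=3.29; Q3=13.14, Q2=9.86; dissipated=0.000
Op 4: CLOSE 1-2: Q_total=9.86, C_total=4.00, V=2.46; Q1=2.46, Q2=7.39; dissipated=4.048
Total dissipated: 22.429 μJ

Answer: 22.43 μJ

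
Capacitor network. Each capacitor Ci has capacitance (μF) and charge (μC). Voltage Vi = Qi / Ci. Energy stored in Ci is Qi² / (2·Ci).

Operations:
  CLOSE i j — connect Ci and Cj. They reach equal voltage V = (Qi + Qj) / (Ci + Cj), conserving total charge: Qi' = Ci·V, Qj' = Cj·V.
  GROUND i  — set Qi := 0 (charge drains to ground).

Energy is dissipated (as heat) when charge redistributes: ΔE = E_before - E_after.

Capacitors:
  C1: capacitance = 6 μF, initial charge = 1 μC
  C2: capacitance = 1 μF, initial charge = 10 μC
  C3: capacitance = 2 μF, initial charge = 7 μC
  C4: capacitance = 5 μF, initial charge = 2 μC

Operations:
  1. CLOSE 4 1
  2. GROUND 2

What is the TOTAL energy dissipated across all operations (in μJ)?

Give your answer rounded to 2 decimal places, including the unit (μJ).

Answer: 50.07 μJ

Derivation:
Initial: C1(6μF, Q=1μC, V=0.17V), C2(1μF, Q=10μC, V=10.00V), C3(2μF, Q=7μC, V=3.50V), C4(5μF, Q=2μC, V=0.40V)
Op 1: CLOSE 4-1: Q_total=3.00, C_total=11.00, V=0.27; Q4=1.36, Q1=1.64; dissipated=0.074
Op 2: GROUND 2: Q2=0; energy lost=50.000
Total dissipated: 50.074 μJ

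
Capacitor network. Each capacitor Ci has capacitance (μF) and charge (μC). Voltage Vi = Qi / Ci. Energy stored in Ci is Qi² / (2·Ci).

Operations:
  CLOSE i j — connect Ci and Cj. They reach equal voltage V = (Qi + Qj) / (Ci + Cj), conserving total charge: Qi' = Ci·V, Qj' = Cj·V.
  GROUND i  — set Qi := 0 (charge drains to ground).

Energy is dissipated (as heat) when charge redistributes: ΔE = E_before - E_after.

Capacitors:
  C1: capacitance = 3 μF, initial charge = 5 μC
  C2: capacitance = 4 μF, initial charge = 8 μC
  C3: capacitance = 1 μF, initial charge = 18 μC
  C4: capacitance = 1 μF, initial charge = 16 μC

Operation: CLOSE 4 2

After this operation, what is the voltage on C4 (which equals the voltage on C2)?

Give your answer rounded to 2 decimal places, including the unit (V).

Answer: 4.80 V

Derivation:
Initial: C1(3μF, Q=5μC, V=1.67V), C2(4μF, Q=8μC, V=2.00V), C3(1μF, Q=18μC, V=18.00V), C4(1μF, Q=16μC, V=16.00V)
Op 1: CLOSE 4-2: Q_total=24.00, C_total=5.00, V=4.80; Q4=4.80, Q2=19.20; dissipated=78.400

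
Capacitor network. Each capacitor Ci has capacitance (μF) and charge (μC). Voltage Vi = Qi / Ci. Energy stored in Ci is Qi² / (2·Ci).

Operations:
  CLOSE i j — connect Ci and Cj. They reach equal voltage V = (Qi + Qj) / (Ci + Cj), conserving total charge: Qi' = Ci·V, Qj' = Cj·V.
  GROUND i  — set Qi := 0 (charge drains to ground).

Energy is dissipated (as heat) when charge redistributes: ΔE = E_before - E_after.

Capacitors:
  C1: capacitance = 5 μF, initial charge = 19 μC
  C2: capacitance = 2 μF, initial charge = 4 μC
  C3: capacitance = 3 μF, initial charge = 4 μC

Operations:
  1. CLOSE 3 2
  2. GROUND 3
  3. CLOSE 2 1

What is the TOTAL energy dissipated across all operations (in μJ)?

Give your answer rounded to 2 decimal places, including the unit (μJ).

Initial: C1(5μF, Q=19μC, V=3.80V), C2(2μF, Q=4μC, V=2.00V), C3(3μF, Q=4μC, V=1.33V)
Op 1: CLOSE 3-2: Q_total=8.00, C_total=5.00, V=1.60; Q3=4.80, Q2=3.20; dissipated=0.267
Op 2: GROUND 3: Q3=0; energy lost=3.840
Op 3: CLOSE 2-1: Q_total=22.20, C_total=7.00, V=3.17; Q2=6.34, Q1=15.86; dissipated=3.457
Total dissipated: 7.564 μJ

Answer: 7.56 μJ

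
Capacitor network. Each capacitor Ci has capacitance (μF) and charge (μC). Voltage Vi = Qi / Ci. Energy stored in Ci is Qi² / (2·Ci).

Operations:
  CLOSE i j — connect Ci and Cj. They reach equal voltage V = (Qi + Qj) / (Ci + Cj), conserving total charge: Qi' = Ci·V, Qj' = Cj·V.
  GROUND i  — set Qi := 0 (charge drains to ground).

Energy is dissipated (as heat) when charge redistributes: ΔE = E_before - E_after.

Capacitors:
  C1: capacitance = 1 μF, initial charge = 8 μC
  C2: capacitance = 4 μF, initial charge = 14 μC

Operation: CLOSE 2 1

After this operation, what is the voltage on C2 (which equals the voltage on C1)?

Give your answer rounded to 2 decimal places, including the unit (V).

Initial: C1(1μF, Q=8μC, V=8.00V), C2(4μF, Q=14μC, V=3.50V)
Op 1: CLOSE 2-1: Q_total=22.00, C_total=5.00, V=4.40; Q2=17.60, Q1=4.40; dissipated=8.100

Answer: 4.40 V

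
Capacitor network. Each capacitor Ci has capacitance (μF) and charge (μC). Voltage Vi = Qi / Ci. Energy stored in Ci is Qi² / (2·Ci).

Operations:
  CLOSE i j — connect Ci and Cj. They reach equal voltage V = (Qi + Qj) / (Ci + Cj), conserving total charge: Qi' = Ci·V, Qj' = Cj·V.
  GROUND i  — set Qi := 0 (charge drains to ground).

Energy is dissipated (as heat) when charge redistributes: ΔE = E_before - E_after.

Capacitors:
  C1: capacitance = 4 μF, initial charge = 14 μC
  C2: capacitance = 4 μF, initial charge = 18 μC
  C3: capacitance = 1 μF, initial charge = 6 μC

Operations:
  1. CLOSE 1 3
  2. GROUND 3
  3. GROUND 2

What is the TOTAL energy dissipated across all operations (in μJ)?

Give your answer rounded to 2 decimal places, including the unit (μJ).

Initial: C1(4μF, Q=14μC, V=3.50V), C2(4μF, Q=18μC, V=4.50V), C3(1μF, Q=6μC, V=6.00V)
Op 1: CLOSE 1-3: Q_total=20.00, C_total=5.00, V=4.00; Q1=16.00, Q3=4.00; dissipated=2.500
Op 2: GROUND 3: Q3=0; energy lost=8.000
Op 3: GROUND 2: Q2=0; energy lost=40.500
Total dissipated: 51.000 μJ

Answer: 51.00 μJ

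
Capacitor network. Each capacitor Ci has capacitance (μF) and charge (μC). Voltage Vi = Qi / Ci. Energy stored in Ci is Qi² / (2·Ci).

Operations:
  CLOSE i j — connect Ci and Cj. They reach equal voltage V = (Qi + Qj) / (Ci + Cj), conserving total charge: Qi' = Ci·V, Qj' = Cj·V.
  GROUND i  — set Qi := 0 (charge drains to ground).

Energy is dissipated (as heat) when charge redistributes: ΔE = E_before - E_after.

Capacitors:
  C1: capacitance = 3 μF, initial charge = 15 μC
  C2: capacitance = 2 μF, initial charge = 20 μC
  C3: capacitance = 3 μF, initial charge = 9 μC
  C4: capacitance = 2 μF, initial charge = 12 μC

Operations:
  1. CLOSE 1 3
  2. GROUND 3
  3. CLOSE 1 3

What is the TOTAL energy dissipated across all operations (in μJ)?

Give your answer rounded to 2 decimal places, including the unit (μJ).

Answer: 39.00 μJ

Derivation:
Initial: C1(3μF, Q=15μC, V=5.00V), C2(2μF, Q=20μC, V=10.00V), C3(3μF, Q=9μC, V=3.00V), C4(2μF, Q=12μC, V=6.00V)
Op 1: CLOSE 1-3: Q_total=24.00, C_total=6.00, V=4.00; Q1=12.00, Q3=12.00; dissipated=3.000
Op 2: GROUND 3: Q3=0; energy lost=24.000
Op 3: CLOSE 1-3: Q_total=12.00, C_total=6.00, V=2.00; Q1=6.00, Q3=6.00; dissipated=12.000
Total dissipated: 39.000 μJ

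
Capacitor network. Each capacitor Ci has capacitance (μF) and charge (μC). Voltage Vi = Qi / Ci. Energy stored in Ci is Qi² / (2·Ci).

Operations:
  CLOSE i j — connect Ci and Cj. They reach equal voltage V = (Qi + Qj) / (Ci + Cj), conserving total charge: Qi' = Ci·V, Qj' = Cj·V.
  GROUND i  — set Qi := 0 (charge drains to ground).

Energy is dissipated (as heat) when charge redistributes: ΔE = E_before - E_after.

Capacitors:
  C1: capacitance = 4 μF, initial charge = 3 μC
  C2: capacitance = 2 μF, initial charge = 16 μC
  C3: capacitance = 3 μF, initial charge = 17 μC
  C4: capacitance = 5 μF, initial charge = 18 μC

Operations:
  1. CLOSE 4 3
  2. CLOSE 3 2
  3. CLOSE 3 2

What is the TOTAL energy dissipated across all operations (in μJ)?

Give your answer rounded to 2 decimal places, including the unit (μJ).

Initial: C1(4μF, Q=3μC, V=0.75V), C2(2μF, Q=16μC, V=8.00V), C3(3μF, Q=17μC, V=5.67V), C4(5μF, Q=18μC, V=3.60V)
Op 1: CLOSE 4-3: Q_total=35.00, C_total=8.00, V=4.38; Q4=21.88, Q3=13.12; dissipated=4.004
Op 2: CLOSE 3-2: Q_total=29.12, C_total=5.00, V=5.83; Q3=17.48, Q2=11.65; dissipated=7.884
Op 3: CLOSE 3-2: Q_total=29.12, C_total=5.00, V=5.83; Q3=17.48, Q2=11.65; dissipated=0.000
Total dissipated: 11.889 μJ

Answer: 11.89 μJ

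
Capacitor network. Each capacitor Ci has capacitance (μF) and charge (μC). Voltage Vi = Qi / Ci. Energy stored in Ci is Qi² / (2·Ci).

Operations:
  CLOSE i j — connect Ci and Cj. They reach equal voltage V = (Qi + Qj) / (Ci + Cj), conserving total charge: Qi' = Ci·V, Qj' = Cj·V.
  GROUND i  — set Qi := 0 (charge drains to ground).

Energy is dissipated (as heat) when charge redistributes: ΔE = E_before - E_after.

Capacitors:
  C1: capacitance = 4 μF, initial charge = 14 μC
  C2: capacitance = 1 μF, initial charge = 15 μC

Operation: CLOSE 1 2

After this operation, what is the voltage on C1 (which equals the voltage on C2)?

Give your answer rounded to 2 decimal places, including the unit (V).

Initial: C1(4μF, Q=14μC, V=3.50V), C2(1μF, Q=15μC, V=15.00V)
Op 1: CLOSE 1-2: Q_total=29.00, C_total=5.00, V=5.80; Q1=23.20, Q2=5.80; dissipated=52.900

Answer: 5.80 V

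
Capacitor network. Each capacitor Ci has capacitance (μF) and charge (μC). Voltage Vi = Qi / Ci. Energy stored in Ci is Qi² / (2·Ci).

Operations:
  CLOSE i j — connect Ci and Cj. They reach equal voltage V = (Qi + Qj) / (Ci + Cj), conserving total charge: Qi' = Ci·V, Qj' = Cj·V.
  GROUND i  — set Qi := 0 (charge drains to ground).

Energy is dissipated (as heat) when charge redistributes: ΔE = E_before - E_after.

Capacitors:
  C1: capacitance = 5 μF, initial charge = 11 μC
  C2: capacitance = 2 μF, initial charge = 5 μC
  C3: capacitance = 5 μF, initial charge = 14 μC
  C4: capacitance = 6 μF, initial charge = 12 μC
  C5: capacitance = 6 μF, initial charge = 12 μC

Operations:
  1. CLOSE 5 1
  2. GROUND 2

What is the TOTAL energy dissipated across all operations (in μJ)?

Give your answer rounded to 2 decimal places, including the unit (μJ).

Answer: 6.30 μJ

Derivation:
Initial: C1(5μF, Q=11μC, V=2.20V), C2(2μF, Q=5μC, V=2.50V), C3(5μF, Q=14μC, V=2.80V), C4(6μF, Q=12μC, V=2.00V), C5(6μF, Q=12μC, V=2.00V)
Op 1: CLOSE 5-1: Q_total=23.00, C_total=11.00, V=2.09; Q5=12.55, Q1=10.45; dissipated=0.055
Op 2: GROUND 2: Q2=0; energy lost=6.250
Total dissipated: 6.305 μJ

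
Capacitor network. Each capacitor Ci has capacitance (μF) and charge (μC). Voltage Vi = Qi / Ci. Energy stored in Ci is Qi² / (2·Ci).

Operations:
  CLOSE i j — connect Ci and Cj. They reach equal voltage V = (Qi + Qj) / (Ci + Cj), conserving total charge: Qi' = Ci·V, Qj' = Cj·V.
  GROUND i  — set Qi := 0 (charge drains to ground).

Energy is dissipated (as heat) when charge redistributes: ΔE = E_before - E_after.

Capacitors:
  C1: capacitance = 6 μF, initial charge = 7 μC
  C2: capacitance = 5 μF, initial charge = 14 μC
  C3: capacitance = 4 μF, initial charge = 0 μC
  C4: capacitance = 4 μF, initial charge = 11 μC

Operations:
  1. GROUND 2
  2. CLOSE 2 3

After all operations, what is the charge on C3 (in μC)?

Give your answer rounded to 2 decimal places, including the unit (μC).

Initial: C1(6μF, Q=7μC, V=1.17V), C2(5μF, Q=14μC, V=2.80V), C3(4μF, Q=0μC, V=0.00V), C4(4μF, Q=11μC, V=2.75V)
Op 1: GROUND 2: Q2=0; energy lost=19.600
Op 2: CLOSE 2-3: Q_total=0.00, C_total=9.00, V=0.00; Q2=0.00, Q3=0.00; dissipated=0.000
Final charges: Q1=7.00, Q2=0.00, Q3=0.00, Q4=11.00

Answer: 0.00 μC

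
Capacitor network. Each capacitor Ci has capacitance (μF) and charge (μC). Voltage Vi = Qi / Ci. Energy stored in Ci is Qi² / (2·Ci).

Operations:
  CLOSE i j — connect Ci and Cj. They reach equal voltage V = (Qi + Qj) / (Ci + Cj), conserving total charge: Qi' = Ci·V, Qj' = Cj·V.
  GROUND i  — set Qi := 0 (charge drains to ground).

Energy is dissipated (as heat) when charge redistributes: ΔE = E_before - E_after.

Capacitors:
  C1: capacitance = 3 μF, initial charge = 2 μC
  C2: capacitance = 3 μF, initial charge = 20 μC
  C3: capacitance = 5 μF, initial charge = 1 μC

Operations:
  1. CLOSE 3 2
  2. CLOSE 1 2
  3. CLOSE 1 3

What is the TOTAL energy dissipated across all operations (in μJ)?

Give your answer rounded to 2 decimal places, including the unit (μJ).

Answer: 42.98 μJ

Derivation:
Initial: C1(3μF, Q=2μC, V=0.67V), C2(3μF, Q=20μC, V=6.67V), C3(5μF, Q=1μC, V=0.20V)
Op 1: CLOSE 3-2: Q_total=21.00, C_total=8.00, V=2.62; Q3=13.12, Q2=7.88; dissipated=39.204
Op 2: CLOSE 1-2: Q_total=9.88, C_total=6.00, V=1.65; Q1=4.94, Q2=4.94; dissipated=2.876
Op 3: CLOSE 1-3: Q_total=18.06, C_total=8.00, V=2.26; Q1=6.77, Q3=11.29; dissipated=0.899
Total dissipated: 42.979 μJ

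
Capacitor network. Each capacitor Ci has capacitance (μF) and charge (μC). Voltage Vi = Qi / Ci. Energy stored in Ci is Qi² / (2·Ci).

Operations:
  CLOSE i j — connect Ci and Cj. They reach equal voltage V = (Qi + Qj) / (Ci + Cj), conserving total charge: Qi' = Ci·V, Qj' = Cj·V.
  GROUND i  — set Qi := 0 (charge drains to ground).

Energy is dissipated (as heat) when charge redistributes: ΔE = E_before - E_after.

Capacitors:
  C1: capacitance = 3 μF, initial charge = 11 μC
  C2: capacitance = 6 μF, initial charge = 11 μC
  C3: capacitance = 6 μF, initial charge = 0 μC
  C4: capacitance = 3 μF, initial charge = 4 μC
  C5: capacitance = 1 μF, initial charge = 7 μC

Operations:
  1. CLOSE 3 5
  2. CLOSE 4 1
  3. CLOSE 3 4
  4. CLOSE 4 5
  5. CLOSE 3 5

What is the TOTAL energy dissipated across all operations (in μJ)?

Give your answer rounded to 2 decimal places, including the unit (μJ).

Initial: C1(3μF, Q=11μC, V=3.67V), C2(6μF, Q=11μC, V=1.83V), C3(6μF, Q=0μC, V=0.00V), C4(3μF, Q=4μC, V=1.33V), C5(1μF, Q=7μC, V=7.00V)
Op 1: CLOSE 3-5: Q_total=7.00, C_total=7.00, V=1.00; Q3=6.00, Q5=1.00; dissipated=21.000
Op 2: CLOSE 4-1: Q_total=15.00, C_total=6.00, V=2.50; Q4=7.50, Q1=7.50; dissipated=4.083
Op 3: CLOSE 3-4: Q_total=13.50, C_total=9.00, V=1.50; Q3=9.00, Q4=4.50; dissipated=2.250
Op 4: CLOSE 4-5: Q_total=5.50, C_total=4.00, V=1.38; Q4=4.12, Q5=1.38; dissipated=0.094
Op 5: CLOSE 3-5: Q_total=10.38, C_total=7.00, V=1.48; Q3=8.89, Q5=1.48; dissipated=0.007
Total dissipated: 27.434 μJ

Answer: 27.43 μJ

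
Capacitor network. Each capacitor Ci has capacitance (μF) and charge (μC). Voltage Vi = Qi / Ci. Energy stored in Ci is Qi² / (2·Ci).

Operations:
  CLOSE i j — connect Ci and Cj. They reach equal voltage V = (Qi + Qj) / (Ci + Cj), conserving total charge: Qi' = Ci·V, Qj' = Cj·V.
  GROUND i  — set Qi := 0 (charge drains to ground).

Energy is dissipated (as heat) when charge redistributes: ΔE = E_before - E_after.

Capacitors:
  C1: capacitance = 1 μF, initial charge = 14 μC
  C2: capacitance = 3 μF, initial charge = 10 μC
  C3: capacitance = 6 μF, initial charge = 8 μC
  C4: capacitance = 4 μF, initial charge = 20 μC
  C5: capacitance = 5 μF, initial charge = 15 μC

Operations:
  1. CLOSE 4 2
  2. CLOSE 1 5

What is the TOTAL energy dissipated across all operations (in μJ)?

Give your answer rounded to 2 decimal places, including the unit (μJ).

Answer: 52.80 μJ

Derivation:
Initial: C1(1μF, Q=14μC, V=14.00V), C2(3μF, Q=10μC, V=3.33V), C3(6μF, Q=8μC, V=1.33V), C4(4μF, Q=20μC, V=5.00V), C5(5μF, Q=15μC, V=3.00V)
Op 1: CLOSE 4-2: Q_total=30.00, C_total=7.00, V=4.29; Q4=17.14, Q2=12.86; dissipated=2.381
Op 2: CLOSE 1-5: Q_total=29.00, C_total=6.00, V=4.83; Q1=4.83, Q5=24.17; dissipated=50.417
Total dissipated: 52.798 μJ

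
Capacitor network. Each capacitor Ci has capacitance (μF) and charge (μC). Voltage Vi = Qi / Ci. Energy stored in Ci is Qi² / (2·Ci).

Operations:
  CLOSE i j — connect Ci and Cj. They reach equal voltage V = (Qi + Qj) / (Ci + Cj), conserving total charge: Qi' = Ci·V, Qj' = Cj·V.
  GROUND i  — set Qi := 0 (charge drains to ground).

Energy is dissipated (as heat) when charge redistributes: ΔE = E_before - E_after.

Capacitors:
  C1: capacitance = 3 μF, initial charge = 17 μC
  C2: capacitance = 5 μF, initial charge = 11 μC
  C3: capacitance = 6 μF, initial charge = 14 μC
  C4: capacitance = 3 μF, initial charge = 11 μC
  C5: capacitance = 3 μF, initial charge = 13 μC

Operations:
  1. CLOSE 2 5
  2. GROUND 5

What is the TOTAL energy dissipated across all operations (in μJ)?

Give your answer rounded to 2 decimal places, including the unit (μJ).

Answer: 17.77 μJ

Derivation:
Initial: C1(3μF, Q=17μC, V=5.67V), C2(5μF, Q=11μC, V=2.20V), C3(6μF, Q=14μC, V=2.33V), C4(3μF, Q=11μC, V=3.67V), C5(3μF, Q=13μC, V=4.33V)
Op 1: CLOSE 2-5: Q_total=24.00, C_total=8.00, V=3.00; Q2=15.00, Q5=9.00; dissipated=4.267
Op 2: GROUND 5: Q5=0; energy lost=13.500
Total dissipated: 17.767 μJ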